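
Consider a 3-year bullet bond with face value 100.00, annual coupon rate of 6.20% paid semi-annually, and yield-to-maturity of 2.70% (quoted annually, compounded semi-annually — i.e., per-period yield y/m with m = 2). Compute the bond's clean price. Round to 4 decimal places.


Coupon per period c = face * coupon_rate / m = 3.100000
Periods per year m = 2; per-period yield y/m = 0.013500
Number of cashflows N = 6
Cashflows (t years, CF_t, discount factor 1/(1+y/m)^(m*t), PV):
  t = 0.5000: CF_t = 3.100000, DF = 0.986680, PV = 3.058707
  t = 1.0000: CF_t = 3.100000, DF = 0.973537, PV = 3.017965
  t = 1.5000: CF_t = 3.100000, DF = 0.960569, PV = 2.977765
  t = 2.0000: CF_t = 3.100000, DF = 0.947774, PV = 2.938101
  t = 2.5000: CF_t = 3.100000, DF = 0.935150, PV = 2.898965
  t = 3.0000: CF_t = 103.100000, DF = 0.922694, PV = 95.129704
Price P = sum_t PV_t = 110.021207

Answer: Price = 110.0212


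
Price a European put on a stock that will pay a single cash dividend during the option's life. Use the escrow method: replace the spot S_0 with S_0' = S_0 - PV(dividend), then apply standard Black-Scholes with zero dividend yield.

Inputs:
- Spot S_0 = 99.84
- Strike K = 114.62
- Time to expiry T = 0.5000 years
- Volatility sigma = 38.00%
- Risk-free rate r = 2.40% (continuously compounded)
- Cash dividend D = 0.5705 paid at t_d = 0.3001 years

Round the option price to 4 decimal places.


PV(D) = D * exp(-r * t_d) = 0.5705 * 0.99282348 = 0.56640579
S_0' = S_0 - PV(D) = 99.8400 - 0.56640579 = 99.27359421
d1 = (ln(S_0'/K) + (r + sigma^2/2)*T) / (sigma*sqrt(T)) = -0.35594525
d2 = d1 - sigma*sqrt(T) = -0.62464582
exp(-rT) = 0.98807171
N(-d1) = 0.63905921; N(-d2) = 0.73389823
P = K * exp(-rT) * N(-d2) - S_0' * N(-d1) = 114.6200 * 0.98807171 * 0.73389823 - 99.27359421 * 0.63905921 = 19.6743

Answer: Price = 19.6743


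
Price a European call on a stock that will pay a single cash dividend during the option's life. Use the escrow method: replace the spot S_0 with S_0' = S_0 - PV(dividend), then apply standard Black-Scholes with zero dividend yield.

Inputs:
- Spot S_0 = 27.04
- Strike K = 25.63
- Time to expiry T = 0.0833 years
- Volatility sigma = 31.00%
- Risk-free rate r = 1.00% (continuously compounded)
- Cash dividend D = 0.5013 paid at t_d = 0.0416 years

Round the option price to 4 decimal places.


PV(D) = D * exp(-r * t_d) = 0.5013 * 0.99958409 = 0.50109150
S_0' = S_0 - PV(D) = 27.0400 - 0.50109150 = 26.53890850
d1 = (ln(S_0'/K) + (r + sigma^2/2)*T) / (sigma*sqrt(T)) = 0.44353759
d2 = d1 - sigma*sqrt(T) = 0.35406620
exp(-rT) = 0.99916735
N(d1) = 0.67131153; N(d2) = 0.63835536
C = S_0' * N(d1) - K * exp(-rT) * N(d2) = 26.53890850 * 0.67131153 - 25.6300 * 0.99916735 * 0.63835536 = 1.4685

Answer: Price = 1.4685


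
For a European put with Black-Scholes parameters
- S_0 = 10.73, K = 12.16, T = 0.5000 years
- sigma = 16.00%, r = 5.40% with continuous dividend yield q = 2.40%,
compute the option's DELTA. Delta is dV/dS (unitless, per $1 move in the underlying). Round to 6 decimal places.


d1 = -0.9166607033; d2 = -1.0297977883
phi(d1) = 0.2620887858; exp(-qT) = 0.9880717129; exp(-rT) = 0.9733612415
N(-d1) = 0.8203397679
Delta = -exp(-qT) * N(-d1) = -0.9880717129 * 0.8203397679 = -0.810555

Answer: Delta = -0.810555


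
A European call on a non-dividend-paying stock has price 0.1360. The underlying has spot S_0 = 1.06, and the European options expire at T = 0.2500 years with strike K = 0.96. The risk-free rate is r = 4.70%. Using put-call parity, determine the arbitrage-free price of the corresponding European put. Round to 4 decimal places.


Answer: Put price = 0.0248

Derivation:
Put-call parity: C - P = S_0 * exp(-qT) - K * exp(-rT).
S_0 * exp(-qT) = 1.0600 * 1.00000000 = 1.06000000
K * exp(-rT) = 0.9600 * 0.98831876 = 0.94878601
P = C - S*exp(-qT) + K*exp(-rT)
P = 0.1360 - 1.06000000 + 0.94878601 = 0.0248


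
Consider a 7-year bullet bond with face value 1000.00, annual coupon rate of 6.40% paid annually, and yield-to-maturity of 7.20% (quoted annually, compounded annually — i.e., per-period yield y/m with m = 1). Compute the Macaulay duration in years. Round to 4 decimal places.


Answer: Macaulay duration = 5.8273 years

Derivation:
Coupon per period c = face * coupon_rate / m = 64.000000
Periods per year m = 1; per-period yield y/m = 0.072000
Number of cashflows N = 7
Cashflows (t years, CF_t, discount factor 1/(1+y/m)^(m*t), PV):
  t = 1.0000: CF_t = 64.000000, DF = 0.932836, PV = 59.701493
  t = 2.0000: CF_t = 64.000000, DF = 0.870183, PV = 55.691691
  t = 3.0000: CF_t = 64.000000, DF = 0.811738, PV = 51.951204
  t = 4.0000: CF_t = 64.000000, DF = 0.757218, PV = 48.461944
  t = 5.0000: CF_t = 64.000000, DF = 0.706360, PV = 45.207037
  t = 6.0000: CF_t = 64.000000, DF = 0.658918, PV = 42.170744
  t = 7.0000: CF_t = 1064.000000, DF = 0.614662, PV = 654.000575
Price P = sum_t PV_t = 957.184688
Macaulay numerator sum_t t * PV_t:
  t * PV_t at t = 1.0000: 59.701493
  t * PV_t at t = 2.0000: 111.383382
  t * PV_t at t = 3.0000: 155.853612
  t * PV_t at t = 4.0000: 193.847777
  t * PV_t at t = 5.0000: 226.035187
  t * PV_t at t = 6.0000: 253.024463
  t * PV_t at t = 7.0000: 4578.004028
Macaulay duration D = (sum_t t * PV_t) / P = 5577.849942 / 957.184688 = 5.827350


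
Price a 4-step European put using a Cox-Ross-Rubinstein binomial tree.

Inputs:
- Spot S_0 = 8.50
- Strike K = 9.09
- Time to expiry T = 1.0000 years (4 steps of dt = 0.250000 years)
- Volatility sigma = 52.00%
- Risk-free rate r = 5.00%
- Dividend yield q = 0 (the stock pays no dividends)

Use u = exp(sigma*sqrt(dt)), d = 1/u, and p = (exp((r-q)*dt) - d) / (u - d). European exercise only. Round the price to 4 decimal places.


dt = T/N = 0.250000
u = exp(sigma*sqrt(dt)) = 1.296930; d = 1/u = 0.771052
p = (exp((r-q)*dt) - d) / (u - d) = 0.459283
Discount per step: exp(-r*dt) = 0.987578
Stock lattice S(k, i) with i counting down-moves:
  k=0: S(0,0) = 8.5000
  k=1: S(1,0) = 11.0239; S(1,1) = 6.5539
  k=2: S(2,0) = 14.2972; S(2,1) = 8.5000; S(2,2) = 5.0534
  k=3: S(3,0) = 18.5425; S(3,1) = 11.0239; S(3,2) = 6.5539; S(3,3) = 3.8965
  k=4: S(4,0) = 24.0483; S(4,1) = 14.2972; S(4,2) = 8.5000; S(4,3) = 5.0534; S(4,4) = 3.0044
Terminal payoffs V(N, i) = max(K - S_T, 0):
  V(4,0) = 0.000000; V(4,1) = 0.000000; V(4,2) = 0.590000; V(4,3) = 4.036575; V(4,4) = 6.085635
Backward induction: V(k, i) = exp(-r*dt) * [p * V(k+1, i) + (1-p) * V(k+1, i+1)].
  V(3,0) = exp(-r*dt) * [p*0.000000 + (1-p)*0.000000] = 0.000000
  V(3,1) = exp(-r*dt) * [p*0.000000 + (1-p)*0.590000] = 0.315060
  V(3,2) = exp(-r*dt) * [p*0.590000 + (1-p)*4.036575] = 2.423144
  V(3,3) = exp(-r*dt) * [p*4.036575 + (1-p)*6.085635] = 5.080631
  V(2,0) = exp(-r*dt) * [p*0.000000 + (1-p)*0.315060] = 0.168242
  V(2,1) = exp(-r*dt) * [p*0.315060 + (1-p)*2.423144] = 1.436864
  V(2,2) = exp(-r*dt) * [p*2.423144 + (1-p)*5.080631] = 3.812142
  V(1,0) = exp(-r*dt) * [p*0.168242 + (1-p)*1.436864] = 0.843597
  V(1,1) = exp(-r*dt) * [p*1.436864 + (1-p)*3.812142] = 2.687415
  V(0,0) = exp(-r*dt) * [p*0.843597 + (1-p)*2.687415] = 1.817717

Answer: Price = V(0,0) = 1.8177


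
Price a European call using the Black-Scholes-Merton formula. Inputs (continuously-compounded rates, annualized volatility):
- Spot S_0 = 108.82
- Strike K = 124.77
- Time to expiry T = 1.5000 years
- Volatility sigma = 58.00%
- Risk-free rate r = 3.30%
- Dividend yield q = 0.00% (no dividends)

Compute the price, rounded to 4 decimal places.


Answer: Price = 26.8453

Derivation:
d1 = (ln(S/K) + (r - q + 0.5*sigma^2) * T) / (sigma * sqrt(T)) = 0.23231172
d2 = d1 - sigma * sqrt(T) = -0.47804031
exp(-rT) = 0.95170516; exp(-qT) = 1.00000000
C = S_0 * exp(-qT) * N(d1) - K * exp(-rT) * N(d2)
N(d1) = 0.59185204; N(d2) = 0.31631076
C = 108.8200 * 1.00000000 * 0.59185204 - 124.7700 * 0.95170516 * 0.31631076 = 26.8453


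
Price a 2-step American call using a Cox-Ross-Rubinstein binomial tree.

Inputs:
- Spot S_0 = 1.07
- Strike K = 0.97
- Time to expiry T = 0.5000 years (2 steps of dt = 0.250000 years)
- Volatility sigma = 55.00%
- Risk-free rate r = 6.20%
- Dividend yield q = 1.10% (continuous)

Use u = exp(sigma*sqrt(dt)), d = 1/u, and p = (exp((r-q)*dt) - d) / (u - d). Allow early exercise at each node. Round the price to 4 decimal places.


dt = T/N = 0.250000
u = exp(sigma*sqrt(dt)) = 1.316531; d = 1/u = 0.759572
p = (exp((r-q)*dt) - d) / (u - d) = 0.454719
Discount per step: exp(-r*dt) = 0.984620
Stock lattice S(k, i) with i counting down-moves:
  k=0: S(0,0) = 1.0700
  k=1: S(1,0) = 1.4087; S(1,1) = 0.8127
  k=2: S(2,0) = 1.8546; S(2,1) = 1.0700; S(2,2) = 0.6173
Terminal payoffs V(N, i) = max(S_T - K, 0):
  V(2,0) = 0.884581; V(2,1) = 0.100000; V(2,2) = 0.000000
Backward induction: V(k, i) = exp(-r*dt) * [p * V(k+1, i) + (1-p) * V(k+1, i+1)]; then take max(V_cont, immediate exercise) for American.
  V(1,0) = exp(-r*dt) * [p*0.884581 + (1-p)*0.100000] = 0.449738; exercise = 0.438688; V(1,0) = max -> 0.449738
  V(1,1) = exp(-r*dt) * [p*0.100000 + (1-p)*0.000000] = 0.044772; exercise = 0.000000; V(1,1) = max -> 0.044772
  V(0,0) = exp(-r*dt) * [p*0.449738 + (1-p)*0.044772] = 0.225397; exercise = 0.100000; V(0,0) = max -> 0.225397

Answer: Price = V(0,0) = 0.2254


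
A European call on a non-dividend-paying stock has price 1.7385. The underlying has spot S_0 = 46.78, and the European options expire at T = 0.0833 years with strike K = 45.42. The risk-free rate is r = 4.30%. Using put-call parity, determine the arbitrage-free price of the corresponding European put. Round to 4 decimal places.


Answer: Put price = 0.2161

Derivation:
Put-call parity: C - P = S_0 * exp(-qT) - K * exp(-rT).
S_0 * exp(-qT) = 46.7800 * 1.00000000 = 46.78000000
K * exp(-rT) = 45.4200 * 0.99642451 = 45.25760112
P = C - S*exp(-qT) + K*exp(-rT)
P = 1.7385 - 46.78000000 + 45.25760112 = 0.2161


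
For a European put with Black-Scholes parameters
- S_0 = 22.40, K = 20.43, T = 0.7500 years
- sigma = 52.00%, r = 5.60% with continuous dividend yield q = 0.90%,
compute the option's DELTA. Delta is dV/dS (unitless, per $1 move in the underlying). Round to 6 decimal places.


Answer: Delta = -0.303718

Derivation:
d1 = 0.5078607239; d2 = 0.0575275140
phi(d1) = 0.3506734639; exp(-qT) = 0.9932727301; exp(-rT) = 0.9588697806
N(-d1) = 0.3057755103
Delta = -exp(-qT) * N(-d1) = -0.9932727301 * 0.3057755103 = -0.303718


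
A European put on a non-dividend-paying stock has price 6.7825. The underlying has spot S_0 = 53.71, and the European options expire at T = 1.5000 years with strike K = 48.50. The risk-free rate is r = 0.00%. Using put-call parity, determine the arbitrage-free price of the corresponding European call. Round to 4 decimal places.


Put-call parity: C - P = S_0 * exp(-qT) - K * exp(-rT).
S_0 * exp(-qT) = 53.7100 * 1.00000000 = 53.71000000
K * exp(-rT) = 48.5000 * 1.00000000 = 48.50000000
C = P + S*exp(-qT) - K*exp(-rT)
C = 6.7825 + 53.71000000 - 48.50000000 = 11.9925

Answer: Call price = 11.9925


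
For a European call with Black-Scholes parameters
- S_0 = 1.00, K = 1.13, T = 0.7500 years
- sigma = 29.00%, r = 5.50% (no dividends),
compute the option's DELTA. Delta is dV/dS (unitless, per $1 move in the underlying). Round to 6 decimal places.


d1 = -0.1968172444; d2 = -0.4479646115
phi(d1) = 0.3912897100; exp(-qT) = 1.0000000000; exp(-rT) = 0.9595892027
N(d1) = 0.4219852780
Delta = exp(-qT) * N(d1) = 1.0000000000 * 0.4219852780 = 0.421985

Answer: Delta = 0.421985


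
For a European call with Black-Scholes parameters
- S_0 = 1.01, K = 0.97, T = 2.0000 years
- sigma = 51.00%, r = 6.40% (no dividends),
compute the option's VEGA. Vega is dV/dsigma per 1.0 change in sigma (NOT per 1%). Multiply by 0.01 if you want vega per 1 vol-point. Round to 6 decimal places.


Answer: Vega = 0.477637

Derivation:
d1 = 0.5941215693; d2 = -0.1271273475
phi(d1) = 0.3343962029; exp(-qT) = 1.0000000000; exp(-rT) = 0.8798533791
Vega = S * exp(-qT) * phi(d1) * sqrt(T) = 1.0100 * 1.0000000000 * 0.3343962029 * 1.4142135624 = 0.477637


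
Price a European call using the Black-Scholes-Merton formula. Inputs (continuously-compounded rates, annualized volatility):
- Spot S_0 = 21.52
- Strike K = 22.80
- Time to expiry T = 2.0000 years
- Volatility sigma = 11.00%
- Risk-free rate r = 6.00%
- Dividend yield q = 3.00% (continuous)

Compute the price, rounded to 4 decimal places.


d1 = (ln(S/K) + (r - q + 0.5*sigma^2) * T) / (sigma * sqrt(T)) = 0.09206658
d2 = d1 - sigma * sqrt(T) = -0.06349691
exp(-rT) = 0.88692044; exp(-qT) = 0.94176453
C = S_0 * exp(-qT) * N(d1) - K * exp(-rT) * N(d2)
N(d1) = 0.53667743; N(d2) = 0.47468541
C = 21.5200 * 0.94176453 * 0.53667743 - 22.8000 * 0.88692044 * 0.47468541 = 1.2777

Answer: Price = 1.2777


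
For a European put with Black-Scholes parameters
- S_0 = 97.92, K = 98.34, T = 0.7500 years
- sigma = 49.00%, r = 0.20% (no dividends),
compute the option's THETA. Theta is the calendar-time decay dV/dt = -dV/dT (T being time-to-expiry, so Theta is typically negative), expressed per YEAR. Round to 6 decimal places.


d1 = 0.2056249639; d2 = -0.2187274839
phi(d1) = 0.3905968418; exp(-qT) = 1.0000000000; exp(-rT) = 0.9985011244
Theta = -S*exp(-qT)*phi(d1)*sigma/(2*sqrt(T)) + r*K*exp(-rT)*N(-d2) - q*S*exp(-qT)*N(-d1)
N(-d1) = 0.4185419379; N(-d2) = 0.5865688309; sqrt(T) = 0.8660254038
Term 1 = -97.9200 * 1.0000000000 * 0.3905968418 * 0.4900 / (2 * 0.8660254038) = -10.8202073893
Term 2 = 0.0020 * 98.3400 * 0.9985011244 * 0.5865688309 = 0.1151934378
Term 3 = 0 (no dividend yield, q = 0)
Theta = -10.8202073893 + (0.1151934378) + (0.0000000000) = -10.705014

Answer: Theta = -10.705014


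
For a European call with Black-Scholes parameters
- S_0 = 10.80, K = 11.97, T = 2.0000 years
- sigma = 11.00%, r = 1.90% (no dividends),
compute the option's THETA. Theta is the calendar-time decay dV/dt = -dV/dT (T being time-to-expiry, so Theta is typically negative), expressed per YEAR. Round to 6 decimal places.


Answer: Theta = -0.226163

Derivation:
d1 = -0.3391373182; d2 = -0.4947008101
phi(d1) = 0.3766474807; exp(-qT) = 1.0000000000; exp(-rT) = 0.9627129409
Theta = -S*exp(-qT)*phi(d1)*sigma/(2*sqrt(T)) - r*K*exp(-rT)*N(d2) + q*S*exp(-qT)*N(d1)
N(d1) = 0.3672531433; N(d2) = 0.3104056648; sqrt(T) = 1.4142135624
Term 1 = -10.8000 * 1.0000000000 * 0.3766474807 * 0.1100 / (2 * 1.4142135624) = -0.1582000127
Term 2 = -0.0190 * 11.9700 * 0.9627129409 * 0.3104056648 = -0.0679632595
Term 3 = 0 (no dividend yield, q = 0)
Theta = -0.1582000127 + (-0.0679632595) + (0.0000000000) = -0.226163


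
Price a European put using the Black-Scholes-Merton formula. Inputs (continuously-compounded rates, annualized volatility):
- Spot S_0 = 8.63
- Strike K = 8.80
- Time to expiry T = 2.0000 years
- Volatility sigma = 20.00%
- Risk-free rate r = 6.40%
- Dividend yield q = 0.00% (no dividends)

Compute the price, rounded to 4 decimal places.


d1 = (ln(S/K) + (r - q + 0.5*sigma^2) * T) / (sigma * sqrt(T)) = 0.52500127
d2 = d1 - sigma * sqrt(T) = 0.24215856
exp(-rT) = 0.87985338; exp(-qT) = 1.00000000
P = K * exp(-rT) * N(-d2) - S_0 * exp(-qT) * N(-d1)
N(-d1) = 0.29979115; N(-d2) = 0.40432865
P = 8.8000 * 0.87985338 * 0.40432865 - 8.6300 * 1.00000000 * 0.29979115 = 0.5434

Answer: Price = 0.5434


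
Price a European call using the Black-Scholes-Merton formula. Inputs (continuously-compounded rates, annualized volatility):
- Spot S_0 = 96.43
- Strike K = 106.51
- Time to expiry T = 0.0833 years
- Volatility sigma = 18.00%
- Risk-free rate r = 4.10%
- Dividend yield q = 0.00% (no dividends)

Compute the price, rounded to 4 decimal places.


Answer: Price = 0.0664

Derivation:
d1 = (ln(S/K) + (r - q + 0.5*sigma^2) * T) / (sigma * sqrt(T)) = -1.82203466
d2 = d1 - sigma * sqrt(T) = -1.87398579
exp(-rT) = 0.99659053; exp(-qT) = 1.00000000
C = S_0 * exp(-qT) * N(d1) - K * exp(-rT) * N(d2)
N(d1) = 0.03422486; N(d2) = 0.03046619
C = 96.4300 * 1.00000000 * 0.03422486 - 106.5100 * 0.99659053 * 0.03046619 = 0.0664


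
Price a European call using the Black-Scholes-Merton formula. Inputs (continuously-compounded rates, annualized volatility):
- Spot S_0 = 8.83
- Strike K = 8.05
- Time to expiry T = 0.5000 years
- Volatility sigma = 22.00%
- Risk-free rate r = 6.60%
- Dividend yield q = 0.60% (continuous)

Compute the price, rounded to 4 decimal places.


Answer: Price = 1.1729

Derivation:
d1 = (ln(S/K) + (r - q + 0.5*sigma^2) * T) / (sigma * sqrt(T)) = 0.86513180
d2 = d1 - sigma * sqrt(T) = 0.70956830
exp(-rT) = 0.96753856; exp(-qT) = 0.99700450
C = S_0 * exp(-qT) * N(d1) - K * exp(-rT) * N(d2)
N(d1) = 0.80651677; N(d2) = 0.76101406
C = 8.8300 * 0.99700450 * 0.80651677 - 8.0500 * 0.96753856 * 0.76101406 = 1.1729


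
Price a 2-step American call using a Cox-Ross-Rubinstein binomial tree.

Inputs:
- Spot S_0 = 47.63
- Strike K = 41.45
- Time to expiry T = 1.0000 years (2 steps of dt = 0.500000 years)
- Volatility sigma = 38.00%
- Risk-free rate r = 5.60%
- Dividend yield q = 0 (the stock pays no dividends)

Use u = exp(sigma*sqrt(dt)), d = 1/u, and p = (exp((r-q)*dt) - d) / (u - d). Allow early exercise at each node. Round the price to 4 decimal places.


Answer: Price = V(0,0) = 11.8476

Derivation:
dt = T/N = 0.500000
u = exp(sigma*sqrt(dt)) = 1.308263; d = 1/u = 0.764372
p = (exp((r-q)*dt) - d) / (u - d) = 0.485435
Discount per step: exp(-r*dt) = 0.972388
Stock lattice S(k, i) with i counting down-moves:
  k=0: S(0,0) = 47.6300
  k=1: S(1,0) = 62.3126; S(1,1) = 36.4070
  k=2: S(2,0) = 81.5213; S(2,1) = 47.6300; S(2,2) = 27.8285
Terminal payoffs V(N, i) = max(S_T - K, 0):
  V(2,0) = 40.071270; V(2,1) = 6.180000; V(2,2) = 0.000000
Backward induction: V(k, i) = exp(-r*dt) * [p * V(k+1, i) + (1-p) * V(k+1, i+1)]; then take max(V_cont, immediate exercise) for American.
  V(1,0) = exp(-r*dt) * [p*40.071270 + (1-p)*6.180000] = 22.007086; exercise = 20.862584; V(1,0) = max -> 22.007086
  V(1,1) = exp(-r*dt) * [p*6.180000 + (1-p)*0.000000] = 2.917151; exercise = 0.000000; V(1,1) = max -> 2.917151
  V(0,0) = exp(-r*dt) * [p*22.007086 + (1-p)*2.917151] = 11.847642; exercise = 6.180000; V(0,0) = max -> 11.847642


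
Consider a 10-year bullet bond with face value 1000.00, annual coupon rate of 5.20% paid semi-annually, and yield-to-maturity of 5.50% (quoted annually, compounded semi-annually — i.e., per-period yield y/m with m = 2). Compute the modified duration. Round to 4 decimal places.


Coupon per period c = face * coupon_rate / m = 26.000000
Periods per year m = 2; per-period yield y/m = 0.027500
Number of cashflows N = 20
Cashflows (t years, CF_t, discount factor 1/(1+y/m)^(m*t), PV):
  t = 0.5000: CF_t = 26.000000, DF = 0.973236, PV = 25.304136
  t = 1.0000: CF_t = 26.000000, DF = 0.947188, PV = 24.626897
  t = 1.5000: CF_t = 26.000000, DF = 0.921838, PV = 23.967783
  t = 2.0000: CF_t = 26.000000, DF = 0.897166, PV = 23.326309
  t = 2.5000: CF_t = 26.000000, DF = 0.873154, PV = 22.702004
  t = 3.0000: CF_t = 26.000000, DF = 0.849785, PV = 22.094408
  t = 3.5000: CF_t = 26.000000, DF = 0.827041, PV = 21.503073
  t = 4.0000: CF_t = 26.000000, DF = 0.804906, PV = 20.927565
  t = 4.5000: CF_t = 26.000000, DF = 0.783364, PV = 20.367460
  t = 5.0000: CF_t = 26.000000, DF = 0.762398, PV = 19.822346
  t = 5.5000: CF_t = 26.000000, DF = 0.741993, PV = 19.291820
  t = 6.0000: CF_t = 26.000000, DF = 0.722134, PV = 18.775494
  t = 6.5000: CF_t = 26.000000, DF = 0.702807, PV = 18.272987
  t = 7.0000: CF_t = 26.000000, DF = 0.683997, PV = 17.783929
  t = 7.5000: CF_t = 26.000000, DF = 0.665691, PV = 17.307960
  t = 8.0000: CF_t = 26.000000, DF = 0.647874, PV = 16.844730
  t = 8.5000: CF_t = 26.000000, DF = 0.630535, PV = 16.393898
  t = 9.0000: CF_t = 26.000000, DF = 0.613659, PV = 15.955132
  t = 9.5000: CF_t = 26.000000, DF = 0.597235, PV = 15.528109
  t = 10.0000: CF_t = 1026.000000, DF = 0.581251, PV = 596.363081
Price P = sum_t PV_t = 977.159122
First compute Macaulay numerator sum_t t * PV_t:
  t * PV_t at t = 0.5000: 12.652068
  t * PV_t at t = 1.0000: 24.626897
  t * PV_t at t = 1.5000: 35.951674
  t * PV_t at t = 2.0000: 46.652618
  t * PV_t at t = 2.5000: 56.755010
  t * PV_t at t = 3.0000: 66.283223
  t * PV_t at t = 3.5000: 75.260756
  t * PV_t at t = 4.0000: 83.710261
  t * PV_t at t = 4.5000: 91.653570
  t * PV_t at t = 5.0000: 99.111728
  t * PV_t at t = 5.5000: 106.105013
  t * PV_t at t = 6.0000: 112.652966
  t * PV_t at t = 6.5000: 118.774417
  t * PV_t at t = 7.0000: 124.487504
  t * PV_t at t = 7.5000: 129.809702
  t * PV_t at t = 8.0000: 134.757842
  t * PV_t at t = 8.5000: 139.348133
  t * PV_t at t = 9.0000: 143.596187
  t * PV_t at t = 9.5000: 147.517034
  t * PV_t at t = 10.0000: 5963.630810
Macaulay duration D = 7713.337414 / 977.159122 = 7.893635
Modified duration = D / (1 + y/m) = 7.893635 / (1 + 0.027500) = 7.682370

Answer: Modified duration = 7.6824


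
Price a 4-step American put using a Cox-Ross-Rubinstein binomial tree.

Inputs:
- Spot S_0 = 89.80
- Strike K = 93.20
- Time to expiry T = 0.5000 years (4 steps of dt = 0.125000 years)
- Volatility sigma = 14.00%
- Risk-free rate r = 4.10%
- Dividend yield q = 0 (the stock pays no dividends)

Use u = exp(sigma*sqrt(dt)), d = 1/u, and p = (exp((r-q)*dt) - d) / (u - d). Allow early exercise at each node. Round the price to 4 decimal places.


Answer: Price = V(0,0) = 4.8501

Derivation:
dt = T/N = 0.125000
u = exp(sigma*sqrt(dt)) = 1.050743; d = 1/u = 0.951708
p = (exp((r-q)*dt) - d) / (u - d) = 0.539510
Discount per step: exp(-r*dt) = 0.994888
Stock lattice S(k, i) with i counting down-moves:
  k=0: S(0,0) = 89.8000
  k=1: S(1,0) = 94.3567; S(1,1) = 85.4633
  k=2: S(2,0) = 99.1447; S(2,1) = 89.8000; S(2,2) = 81.3361
  k=3: S(3,0) = 104.1755; S(3,1) = 94.3567; S(3,2) = 85.4633; S(3,3) = 77.4082
  k=4: S(4,0) = 109.4617; S(4,1) = 99.1447; S(4,2) = 89.8000; S(4,3) = 81.3361; S(4,4) = 73.6700
Terminal payoffs V(N, i) = max(K - S_T, 0):
  V(4,0) = 0.000000; V(4,1) = 0.000000; V(4,2) = 3.400000; V(4,3) = 11.863894; V(4,4) = 19.530043
Backward induction: V(k, i) = exp(-r*dt) * [p * V(k+1, i) + (1-p) * V(k+1, i+1)]; then take max(V_cont, immediate exercise) for American.
  V(3,0) = exp(-r*dt) * [p*0.000000 + (1-p)*0.000000] = 0.000000; exercise = 0.000000; V(3,0) = max -> 0.000000
  V(3,1) = exp(-r*dt) * [p*0.000000 + (1-p)*3.400000] = 1.557662; exercise = 0.000000; V(3,1) = max -> 1.557662
  V(3,2) = exp(-r*dt) * [p*3.400000 + (1-p)*11.863894] = 7.260233; exercise = 7.736661; V(3,2) = max -> 7.736661
  V(3,3) = exp(-r*dt) * [p*11.863894 + (1-p)*19.530043] = 15.315385; exercise = 15.791813; V(3,3) = max -> 15.791813
  V(2,0) = exp(-r*dt) * [p*0.000000 + (1-p)*1.557662] = 0.713621; exercise = 0.000000; V(2,0) = max -> 0.713621
  V(2,1) = exp(-r*dt) * [p*1.557662 + (1-p)*7.736661] = 4.380520; exercise = 3.400000; V(2,1) = max -> 4.380520
  V(2,2) = exp(-r*dt) * [p*7.736661 + (1-p)*15.791813] = 11.387466; exercise = 11.863894; V(2,2) = max -> 11.863894
  V(1,0) = exp(-r*dt) * [p*0.713621 + (1-p)*4.380520] = 2.389911; exercise = 0.000000; V(1,0) = max -> 2.389911
  V(1,1) = exp(-r*dt) * [p*4.380520 + (1-p)*11.863894] = 7.786529; exercise = 7.736661; V(1,1) = max -> 7.786529
  V(0,0) = exp(-r*dt) * [p*2.389911 + (1-p)*7.786529] = 4.850078; exercise = 3.400000; V(0,0) = max -> 4.850078


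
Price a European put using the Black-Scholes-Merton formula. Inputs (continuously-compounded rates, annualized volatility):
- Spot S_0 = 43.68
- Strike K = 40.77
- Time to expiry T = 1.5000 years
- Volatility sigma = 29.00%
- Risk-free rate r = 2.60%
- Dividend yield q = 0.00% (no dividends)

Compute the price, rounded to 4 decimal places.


Answer: Price = 3.8718

Derivation:
d1 = (ln(S/K) + (r - q + 0.5*sigma^2) * T) / (sigma * sqrt(T)) = 0.48150440
d2 = d1 - sigma * sqrt(T) = 0.12632839
exp(-rT) = 0.96175071; exp(-qT) = 1.00000000
P = K * exp(-rT) * N(-d2) - S_0 * exp(-qT) * N(-d1)
N(-d1) = 0.31507902; N(-d2) = 0.44973599
P = 40.7700 * 0.96175071 * 0.44973599 - 43.6800 * 1.00000000 * 0.31507902 = 3.8718


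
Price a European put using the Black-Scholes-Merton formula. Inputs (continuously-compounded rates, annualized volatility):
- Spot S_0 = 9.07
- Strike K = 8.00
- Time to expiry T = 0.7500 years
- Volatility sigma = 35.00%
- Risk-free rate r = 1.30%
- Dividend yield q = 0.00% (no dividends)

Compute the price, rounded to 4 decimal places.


d1 = (ln(S/K) + (r - q + 0.5*sigma^2) * T) / (sigma * sqrt(T)) = 0.59786508
d2 = d1 - sigma * sqrt(T) = 0.29475619
exp(-rT) = 0.99029738; exp(-qT) = 1.00000000
P = K * exp(-rT) * N(-d2) - S_0 * exp(-qT) * N(-d1)
N(-d1) = 0.27496498; N(-d2) = 0.38409007
P = 8.0000 * 0.99029738 * 0.38409007 - 9.0700 * 1.00000000 * 0.27496498 = 0.5490

Answer: Price = 0.5490


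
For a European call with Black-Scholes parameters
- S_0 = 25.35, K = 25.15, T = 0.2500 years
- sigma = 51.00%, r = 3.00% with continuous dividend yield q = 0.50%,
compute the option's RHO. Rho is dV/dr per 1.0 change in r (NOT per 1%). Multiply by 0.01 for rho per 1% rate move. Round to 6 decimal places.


d1 = 0.1830718960; d2 = -0.0719281040
phi(d1) = 0.3923126452; exp(-qT) = 0.9987507809; exp(-rT) = 0.9925280548
N(d2) = 0.4713295621
Rho = K*T*exp(-rT)*N(d2) = 25.1500 * 0.2500 * 0.9925280548 * 0.4713295621 = 2.941342

Answer: Rho = 2.941342


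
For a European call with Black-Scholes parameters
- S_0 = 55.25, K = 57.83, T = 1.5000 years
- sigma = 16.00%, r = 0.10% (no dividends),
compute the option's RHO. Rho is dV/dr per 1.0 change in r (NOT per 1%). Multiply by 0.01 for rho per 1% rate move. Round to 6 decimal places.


d1 = -0.1272679945; d2 = -0.3232271739
phi(d1) = 0.3957244654; exp(-qT) = 1.0000000000; exp(-rT) = 0.9985011244
N(d2) = 0.3732616013
Rho = K*T*exp(-rT)*N(d2) = 57.8300 * 1.5000 * 0.9985011244 * 0.3732616013 = 32.330046

Answer: Rho = 32.330046


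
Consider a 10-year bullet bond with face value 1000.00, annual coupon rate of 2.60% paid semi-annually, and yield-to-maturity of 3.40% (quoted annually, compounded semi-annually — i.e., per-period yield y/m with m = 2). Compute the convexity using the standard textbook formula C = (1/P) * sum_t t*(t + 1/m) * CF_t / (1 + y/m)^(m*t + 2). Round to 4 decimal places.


Answer: Convexity = 85.7408

Derivation:
Coupon per period c = face * coupon_rate / m = 13.000000
Periods per year m = 2; per-period yield y/m = 0.017000
Number of cashflows N = 20
Cashflows (t years, CF_t, discount factor 1/(1+y/m)^(m*t), PV):
  t = 0.5000: CF_t = 13.000000, DF = 0.983284, PV = 12.782694
  t = 1.0000: CF_t = 13.000000, DF = 0.966848, PV = 12.569021
  t = 1.5000: CF_t = 13.000000, DF = 0.950686, PV = 12.358919
  t = 2.0000: CF_t = 13.000000, DF = 0.934795, PV = 12.152330
  t = 2.5000: CF_t = 13.000000, DF = 0.919169, PV = 11.949193
  t = 3.0000: CF_t = 13.000000, DF = 0.903804, PV = 11.749453
  t = 3.5000: CF_t = 13.000000, DF = 0.888696, PV = 11.553051
  t = 4.0000: CF_t = 13.000000, DF = 0.873841, PV = 11.359932
  t = 4.5000: CF_t = 13.000000, DF = 0.859234, PV = 11.170041
  t = 5.0000: CF_t = 13.000000, DF = 0.844871, PV = 10.983325
  t = 5.5000: CF_t = 13.000000, DF = 0.830748, PV = 10.799729
  t = 6.0000: CF_t = 13.000000, DF = 0.816862, PV = 10.619203
  t = 6.5000: CF_t = 13.000000, DF = 0.803207, PV = 10.441694
  t = 7.0000: CF_t = 13.000000, DF = 0.789781, PV = 10.267152
  t = 7.5000: CF_t = 13.000000, DF = 0.776579, PV = 10.095528
  t = 8.0000: CF_t = 13.000000, DF = 0.763598, PV = 9.926773
  t = 8.5000: CF_t = 13.000000, DF = 0.750834, PV = 9.760839
  t = 9.0000: CF_t = 13.000000, DF = 0.738283, PV = 9.597679
  t = 9.5000: CF_t = 13.000000, DF = 0.725942, PV = 9.437245
  t = 10.0000: CF_t = 1013.000000, DF = 0.713807, PV = 723.086722
Price P = sum_t PV_t = 932.660524
Convexity numerator sum_t t*(t + 1/m) * CF_t / (1+y/m)^(m*t + 2):
  t = 0.5000: term = 6.179460
  t = 1.0000: term = 18.228494
  t = 1.5000: term = 35.847580
  t = 2.0000: term = 58.747263
  t = 2.5000: term = 86.647881
  t = 3.0000: term = 119.279285
  t = 3.5000: term = 156.380577
  t = 4.0000: term = 197.699845
  t = 4.5000: term = 242.993909
  t = 5.0000: term = 292.028079
  t = 5.5000: term = 344.575904
  t = 6.0000: term = 400.418946
  t = 6.5000: term = 459.346546
  t = 7.0000: term = 521.155600
  t = 7.5000: term = 585.650344
  t = 8.0000: term = 652.642141
  t = 8.5000: term = 721.949271
  t = 9.0000: term = 793.396734
  t = 9.5000: term = 866.816054
  t = 10.0000: term = 73407.051461
Convexity = (1/P) * sum = 79967.035375 / 932.660524 = 85.740774


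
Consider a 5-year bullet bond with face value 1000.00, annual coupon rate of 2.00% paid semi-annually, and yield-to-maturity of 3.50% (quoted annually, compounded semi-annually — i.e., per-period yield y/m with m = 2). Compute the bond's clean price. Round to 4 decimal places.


Answer: Price = 931.7408

Derivation:
Coupon per period c = face * coupon_rate / m = 10.000000
Periods per year m = 2; per-period yield y/m = 0.017500
Number of cashflows N = 10
Cashflows (t years, CF_t, discount factor 1/(1+y/m)^(m*t), PV):
  t = 0.5000: CF_t = 10.000000, DF = 0.982801, PV = 9.828010
  t = 1.0000: CF_t = 10.000000, DF = 0.965898, PV = 9.658978
  t = 1.5000: CF_t = 10.000000, DF = 0.949285, PV = 9.492853
  t = 2.0000: CF_t = 10.000000, DF = 0.932959, PV = 9.329585
  t = 2.5000: CF_t = 10.000000, DF = 0.916913, PV = 9.169125
  t = 3.0000: CF_t = 10.000000, DF = 0.901143, PV = 9.011425
  t = 3.5000: CF_t = 10.000000, DF = 0.885644, PV = 8.856438
  t = 4.0000: CF_t = 10.000000, DF = 0.870412, PV = 8.704116
  t = 4.5000: CF_t = 10.000000, DF = 0.855441, PV = 8.554413
  t = 5.0000: CF_t = 1010.000000, DF = 0.840729, PV = 849.135885
Price P = sum_t PV_t = 931.740828


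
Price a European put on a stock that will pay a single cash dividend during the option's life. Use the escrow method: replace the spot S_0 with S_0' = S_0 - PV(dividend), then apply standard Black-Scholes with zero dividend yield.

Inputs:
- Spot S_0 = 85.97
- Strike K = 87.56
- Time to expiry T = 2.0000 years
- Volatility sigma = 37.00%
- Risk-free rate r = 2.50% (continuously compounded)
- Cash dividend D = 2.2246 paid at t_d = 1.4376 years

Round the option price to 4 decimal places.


PV(D) = D * exp(-r * t_d) = 2.2246 * 0.96469817 = 2.14606756
S_0' = S_0 - PV(D) = 85.9700 - 2.14606756 = 83.82393244
d1 = (ln(S_0'/K) + (r + sigma^2/2)*T) / (sigma*sqrt(T)) = 0.27384962
d2 = d1 - sigma*sqrt(T) = -0.24940940
exp(-rT) = 0.95122942
N(-d1) = 0.39210009; N(-d2) = 0.59847794
P = K * exp(-rT) * N(-d2) - S_0' * N(-d1) = 87.5600 * 0.95122942 * 0.59847794 - 83.82393244 * 0.39210009 = 16.9796

Answer: Price = 16.9796


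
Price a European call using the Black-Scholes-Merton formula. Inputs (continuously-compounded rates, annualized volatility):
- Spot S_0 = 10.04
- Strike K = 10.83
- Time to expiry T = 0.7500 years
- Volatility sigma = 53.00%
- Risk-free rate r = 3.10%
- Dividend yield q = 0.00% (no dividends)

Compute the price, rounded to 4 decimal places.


Answer: Price = 1.6130

Derivation:
d1 = (ln(S/K) + (r - q + 0.5*sigma^2) * T) / (sigma * sqrt(T)) = 0.11513139
d2 = d1 - sigma * sqrt(T) = -0.34386208
exp(-rT) = 0.97701820; exp(-qT) = 1.00000000
C = S_0 * exp(-qT) * N(d1) - K * exp(-rT) * N(d2)
N(d1) = 0.54582951; N(d2) = 0.36547501
C = 10.0400 * 1.00000000 * 0.54582951 - 10.8300 * 0.97701820 * 0.36547501 = 1.6130


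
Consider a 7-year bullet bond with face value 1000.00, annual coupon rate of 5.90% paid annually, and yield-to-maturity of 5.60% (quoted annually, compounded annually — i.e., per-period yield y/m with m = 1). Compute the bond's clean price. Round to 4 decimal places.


Answer: Price = 1016.9879

Derivation:
Coupon per period c = face * coupon_rate / m = 59.000000
Periods per year m = 1; per-period yield y/m = 0.056000
Number of cashflows N = 7
Cashflows (t years, CF_t, discount factor 1/(1+y/m)^(m*t), PV):
  t = 1.0000: CF_t = 59.000000, DF = 0.946970, PV = 55.871212
  t = 2.0000: CF_t = 59.000000, DF = 0.896752, PV = 52.908345
  t = 3.0000: CF_t = 59.000000, DF = 0.849197, PV = 50.102599
  t = 4.0000: CF_t = 59.000000, DF = 0.804163, PV = 47.445643
  t = 5.0000: CF_t = 59.000000, DF = 0.761518, PV = 44.929586
  t = 6.0000: CF_t = 59.000000, DF = 0.721135, PV = 42.546957
  t = 7.0000: CF_t = 1059.000000, DF = 0.682893, PV = 723.183540
Price P = sum_t PV_t = 1016.987882


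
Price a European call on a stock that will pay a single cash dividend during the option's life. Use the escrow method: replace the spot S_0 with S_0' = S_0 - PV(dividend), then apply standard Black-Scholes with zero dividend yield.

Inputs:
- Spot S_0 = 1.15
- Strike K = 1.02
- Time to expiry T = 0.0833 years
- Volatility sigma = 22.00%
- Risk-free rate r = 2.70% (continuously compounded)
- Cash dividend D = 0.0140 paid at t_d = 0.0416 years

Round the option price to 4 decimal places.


PV(D) = D * exp(-r * t_d) = 0.0140 * 0.99887743 = 0.01398428
S_0' = S_0 - PV(D) = 1.1500 - 0.01398428 = 1.13601572
d1 = (ln(S_0'/K) + (r + sigma^2/2)*T) / (sigma*sqrt(T)) = 1.76372989
d2 = d1 - sigma*sqrt(T) = 1.70023406
exp(-rT) = 0.99775343
N(d1) = 0.96111127; N(d2) = 0.95545655
C = S_0' * N(d1) - K * exp(-rT) * N(d2) = 1.13601572 * 0.96111127 - 1.0200 * 0.99775343 * 0.95545655 = 0.1195

Answer: Price = 0.1195


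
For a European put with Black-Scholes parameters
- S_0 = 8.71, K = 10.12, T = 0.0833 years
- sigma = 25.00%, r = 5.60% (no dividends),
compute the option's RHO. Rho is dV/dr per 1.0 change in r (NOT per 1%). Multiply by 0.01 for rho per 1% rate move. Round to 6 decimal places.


Answer: Rho = -0.822175

Derivation:
d1 = -1.9787296409; d2 = -2.0508839894
phi(d1) = 0.0563245924; exp(-qT) = 1.0000000000; exp(-rT) = 0.9953460633
N(-d2) = 0.9798608772
Rho = -K*T*exp(-rT)*N(-d2) = -10.1200 * 0.0833 * 0.9953460633 * 0.9798608772 = -0.822175


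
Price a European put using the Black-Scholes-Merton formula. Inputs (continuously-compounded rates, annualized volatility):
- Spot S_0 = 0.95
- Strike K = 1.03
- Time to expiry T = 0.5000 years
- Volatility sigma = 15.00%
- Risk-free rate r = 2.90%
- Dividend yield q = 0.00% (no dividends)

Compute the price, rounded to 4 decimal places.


d1 = (ln(S/K) + (r - q + 0.5*sigma^2) * T) / (sigma * sqrt(T)) = -0.57254056
d2 = d1 - sigma * sqrt(T) = -0.67860657
exp(-rT) = 0.98560462; exp(-qT) = 1.00000000
P = K * exp(-rT) * N(-d2) - S_0 * exp(-qT) * N(-d1)
N(-d1) = 0.71652209; N(-d2) = 0.75130641
P = 1.0300 * 0.98560462 * 0.75130641 - 0.9500 * 1.00000000 * 0.71652209 = 0.0820

Answer: Price = 0.0820


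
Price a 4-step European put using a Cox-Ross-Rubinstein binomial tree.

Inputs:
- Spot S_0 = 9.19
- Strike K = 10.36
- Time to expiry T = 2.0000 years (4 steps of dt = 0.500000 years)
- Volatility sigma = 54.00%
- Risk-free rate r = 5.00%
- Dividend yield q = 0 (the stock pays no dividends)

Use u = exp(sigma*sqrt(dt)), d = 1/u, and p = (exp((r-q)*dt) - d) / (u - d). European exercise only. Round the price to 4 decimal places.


Answer: Price = V(0,0) = 2.8498

Derivation:
dt = T/N = 0.500000
u = exp(sigma*sqrt(dt)) = 1.464974; d = 1/u = 0.682606
p = (exp((r-q)*dt) - d) / (u - d) = 0.438041
Discount per step: exp(-r*dt) = 0.975310
Stock lattice S(k, i) with i counting down-moves:
  k=0: S(0,0) = 9.1900
  k=1: S(1,0) = 13.4631; S(1,1) = 6.2731
  k=2: S(2,0) = 19.7231; S(2,1) = 9.1900; S(2,2) = 4.2821
  k=3: S(3,0) = 28.8939; S(3,1) = 13.4631; S(3,2) = 6.2731; S(3,3) = 2.9230
  k=4: S(4,0) = 42.3288; S(4,1) = 19.7231; S(4,2) = 9.1900; S(4,3) = 4.2821; S(4,4) = 1.9952
Terminal payoffs V(N, i) = max(K - S_T, 0):
  V(4,0) = 0.000000; V(4,1) = 0.000000; V(4,2) = 1.170000; V(4,3) = 6.077913; V(4,4) = 8.364758
Backward induction: V(k, i) = exp(-r*dt) * [p * V(k+1, i) + (1-p) * V(k+1, i+1)].
  V(3,0) = exp(-r*dt) * [p*0.000000 + (1-p)*0.000000] = 0.000000
  V(3,1) = exp(-r*dt) * [p*0.000000 + (1-p)*1.170000] = 0.641259
  V(3,2) = exp(-r*dt) * [p*1.170000 + (1-p)*6.077913] = 3.831063
  V(3,3) = exp(-r*dt) * [p*6.077913 + (1-p)*8.364758] = 7.181233
  V(2,0) = exp(-r*dt) * [p*0.000000 + (1-p)*0.641259] = 0.351464
  V(2,1) = exp(-r*dt) * [p*0.641259 + (1-p)*3.831063] = 2.373708
  V(2,2) = exp(-r*dt) * [p*3.831063 + (1-p)*7.181233] = 5.572649
  V(1,0) = exp(-r*dt) * [p*0.351464 + (1-p)*2.373708] = 1.451147
  V(1,1) = exp(-r*dt) * [p*2.373708 + (1-p)*5.572649] = 4.068391
  V(0,0) = exp(-r*dt) * [p*1.451147 + (1-p)*4.068391] = 2.849788


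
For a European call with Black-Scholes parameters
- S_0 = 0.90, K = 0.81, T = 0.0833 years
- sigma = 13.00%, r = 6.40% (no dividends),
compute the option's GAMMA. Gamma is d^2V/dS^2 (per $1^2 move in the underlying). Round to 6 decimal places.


Answer: Gamma = 0.143989

Derivation:
d1 = 2.9689452343; d2 = 2.9314249731
phi(d1) = 0.0048622381; exp(-qT) = 1.0000000000; exp(-rT) = 0.9946829856
Gamma = exp(-qT) * phi(d1) / (S * sigma * sqrt(T)) = 1.0000000000 * 0.0048622381 / (0.9000 * 0.1300 * 0.2886173938) = 0.143989


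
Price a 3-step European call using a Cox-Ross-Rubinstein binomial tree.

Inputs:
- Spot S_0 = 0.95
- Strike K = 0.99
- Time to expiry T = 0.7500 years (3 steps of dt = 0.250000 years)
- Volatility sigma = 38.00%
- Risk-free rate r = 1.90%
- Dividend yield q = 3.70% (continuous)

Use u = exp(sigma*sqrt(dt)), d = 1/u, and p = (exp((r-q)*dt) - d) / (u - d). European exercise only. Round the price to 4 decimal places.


dt = T/N = 0.250000
u = exp(sigma*sqrt(dt)) = 1.209250; d = 1/u = 0.826959
p = (exp((r-q)*dt) - d) / (u - d) = 0.440898
Discount per step: exp(-r*dt) = 0.995261
Stock lattice S(k, i) with i counting down-moves:
  k=0: S(0,0) = 0.9500
  k=1: S(1,0) = 1.1488; S(1,1) = 0.7856
  k=2: S(2,0) = 1.3892; S(2,1) = 0.9500; S(2,2) = 0.6497
  k=3: S(3,0) = 1.6799; S(3,1) = 1.1488; S(3,2) = 0.7856; S(3,3) = 0.5372
Terminal payoffs V(N, i) = max(S_T - K, 0):
  V(3,0) = 0.689854; V(3,1) = 0.158787; V(3,2) = 0.000000; V(3,3) = 0.000000
Backward induction: V(k, i) = exp(-r*dt) * [p * V(k+1, i) + (1-p) * V(k+1, i+1)].
  V(2,0) = exp(-r*dt) * [p*0.689854 + (1-p)*0.158787] = 0.391071
  V(2,1) = exp(-r*dt) * [p*0.158787 + (1-p)*0.000000] = 0.069677
  V(2,2) = exp(-r*dt) * [p*0.000000 + (1-p)*0.000000] = 0.000000
  V(1,0) = exp(-r*dt) * [p*0.391071 + (1-p)*0.069677] = 0.210377
  V(1,1) = exp(-r*dt) * [p*0.069677 + (1-p)*0.000000] = 0.030575
  V(0,0) = exp(-r*dt) * [p*0.210377 + (1-p)*0.030575] = 0.109329

Answer: Price = V(0,0) = 0.1093


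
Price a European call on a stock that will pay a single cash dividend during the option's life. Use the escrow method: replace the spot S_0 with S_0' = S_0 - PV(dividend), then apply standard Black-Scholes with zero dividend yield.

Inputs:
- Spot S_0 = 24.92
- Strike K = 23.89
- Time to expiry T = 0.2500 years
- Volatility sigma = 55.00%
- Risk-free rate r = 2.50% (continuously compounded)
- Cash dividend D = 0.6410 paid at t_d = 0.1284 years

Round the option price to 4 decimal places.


Answer: Price = 2.9046

Derivation:
PV(D) = D * exp(-r * t_d) = 0.6410 * 0.99679515 = 0.63894569
S_0' = S_0 - PV(D) = 24.9200 - 0.63894569 = 24.28105431
d1 = (ln(S_0'/K) + (r + sigma^2/2)*T) / (sigma*sqrt(T)) = 0.21926883
d2 = d1 - sigma*sqrt(T) = -0.05573117
exp(-rT) = 0.99376949
N(d1) = 0.58677968; N(d2) = 0.47777798
C = S_0' * N(d1) - K * exp(-rT) * N(d2) = 24.28105431 * 0.58677968 - 23.8900 * 0.99376949 * 0.47777798 = 2.9046


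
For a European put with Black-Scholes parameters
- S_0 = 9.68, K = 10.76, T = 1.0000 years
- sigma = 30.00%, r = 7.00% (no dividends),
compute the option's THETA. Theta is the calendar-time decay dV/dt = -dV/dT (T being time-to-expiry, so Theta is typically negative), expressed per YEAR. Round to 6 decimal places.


Answer: Theta = -0.153318

Derivation:
d1 = 0.0307544885; d2 = -0.2692455115
phi(d1) = 0.3987536575; exp(-qT) = 1.0000000000; exp(-rT) = 0.9323938199
Theta = -S*exp(-qT)*phi(d1)*sigma/(2*sqrt(T)) + r*K*exp(-rT)*N(-d2) - q*S*exp(-qT)*N(-d1)
N(-d1) = 0.4877326681; N(-d2) = 0.6061296201; sqrt(T) = 1.0000000000
Term 1 = -9.6800 * 1.0000000000 * 0.3987536575 * 0.3000 / (2 * 1.0000000000) = -0.5789903107
Term 2 = 0.0700 * 10.7600 * 0.9323938199 * 0.6061296201 = 0.4256721187
Term 3 = 0 (no dividend yield, q = 0)
Theta = -0.5789903107 + (0.4256721187) + (0.0000000000) = -0.153318


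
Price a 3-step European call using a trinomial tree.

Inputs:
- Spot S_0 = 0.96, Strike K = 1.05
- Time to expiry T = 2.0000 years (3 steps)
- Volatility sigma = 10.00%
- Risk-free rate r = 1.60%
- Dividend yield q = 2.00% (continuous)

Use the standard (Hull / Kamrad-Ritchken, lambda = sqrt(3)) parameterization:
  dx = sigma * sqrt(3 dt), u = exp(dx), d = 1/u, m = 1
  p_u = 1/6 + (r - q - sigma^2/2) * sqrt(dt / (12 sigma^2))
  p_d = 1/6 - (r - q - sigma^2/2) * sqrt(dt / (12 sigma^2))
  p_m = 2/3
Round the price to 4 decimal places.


dt = T/N = 0.666667; dx = sigma*sqrt(3*dt) = 0.141421
u = exp(dx) = 1.151910; d = 1/u = 0.868123
p_u = 0.145453, p_m = 0.666667, p_d = 0.187880
Discount per step: exp(-r*dt) = 0.989390
Stock lattice S(k, j) with j the centered position index:
  k=0: S(0,+0) = 0.9600
  k=1: S(1,-1) = 0.8334; S(1,+0) = 0.9600; S(1,+1) = 1.1058
  k=2: S(2,-2) = 0.7235; S(2,-1) = 0.8334; S(2,+0) = 0.9600; S(2,+1) = 1.1058; S(2,+2) = 1.2738
  k=3: S(3,-3) = 0.6281; S(3,-2) = 0.7235; S(3,-1) = 0.8334; S(3,+0) = 0.9600; S(3,+1) = 1.1058; S(3,+2) = 1.2738; S(3,+3) = 1.4673
Terminal payoffs V(N, j) = max(S_T - K, 0):
  V(3,-3) = 0.000000; V(3,-2) = 0.000000; V(3,-1) = 0.000000; V(3,+0) = 0.000000; V(3,+1) = 0.055834; V(3,+2) = 0.223821; V(3,+3) = 0.417327
Backward induction: V(k, j) = exp(-r*dt) * [p_u * V(k+1, j+1) + p_m * V(k+1, j) + p_d * V(k+1, j-1)]
  V(2,-2) = exp(-r*dt) * [p_u*0.000000 + p_m*0.000000 + p_d*0.000000] = 0.000000
  V(2,-1) = exp(-r*dt) * [p_u*0.000000 + p_m*0.000000 + p_d*0.000000] = 0.000000
  V(2,+0) = exp(-r*dt) * [p_u*0.055834 + p_m*0.000000 + p_d*0.000000] = 0.008035
  V(2,+1) = exp(-r*dt) * [p_u*0.223821 + p_m*0.055834 + p_d*0.000000] = 0.069037
  V(2,+2) = exp(-r*dt) * [p_u*0.417327 + p_m*0.223821 + p_d*0.055834] = 0.218067
  V(1,-1) = exp(-r*dt) * [p_u*0.008035 + p_m*0.000000 + p_d*0.000000] = 0.001156
  V(1,+0) = exp(-r*dt) * [p_u*0.069037 + p_m*0.008035 + p_d*0.000000] = 0.015235
  V(1,+1) = exp(-r*dt) * [p_u*0.218067 + p_m*0.069037 + p_d*0.008035] = 0.078412
  V(0,+0) = exp(-r*dt) * [p_u*0.078412 + p_m*0.015235 + p_d*0.001156] = 0.021548

Answer: Price = V(0,0) = 0.0215
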